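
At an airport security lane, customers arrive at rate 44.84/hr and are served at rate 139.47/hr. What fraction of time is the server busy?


ρ = λ/μ = 44.84/139.47 = 0.3215

Final: 0.3215


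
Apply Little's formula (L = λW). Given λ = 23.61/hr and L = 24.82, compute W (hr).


W = L/λ = 24.82/23.61 = 1.0512 hr

Final: 1.0512 hr


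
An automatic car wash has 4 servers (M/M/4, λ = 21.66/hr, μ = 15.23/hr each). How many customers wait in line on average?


a = λ/μ = 1.4222; ρ = a/4 = 0.3555
P₀ = 0.239381
Lq = P₀·a^c·ρ / (c!·(1−ρ)²) = 0.239381·4.09104·0.3555/(24·0.41532)
= 0.03493

Final: 0.03493


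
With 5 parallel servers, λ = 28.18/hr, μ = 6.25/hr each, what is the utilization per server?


ρ = λ/(cμ) = 28.18/(5·6.25) = 28.18/31.25 = 0.9018

Final: 0.9018


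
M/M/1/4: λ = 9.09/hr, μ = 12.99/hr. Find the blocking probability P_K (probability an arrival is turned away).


ρ = λ/μ = 9.09/12.99 = 0.6998
P_K = (1−ρ)ρ^K/(1−ρ^(K+1)) = (0.3002·0.239783)/(1 − 0.167793)
= 0.071990/0.832207 = 0.086505

Final: 0.086505


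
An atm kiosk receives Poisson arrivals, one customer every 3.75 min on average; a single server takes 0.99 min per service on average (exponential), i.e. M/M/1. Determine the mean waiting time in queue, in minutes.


λ = 60/3.75 = 16.0000 /hr
μ = 60/0.99 = 60.6061 /hr
ρ = λ/μ = 16.0000/60.6061 = 0.2640
Wq = ρ/(μ−λ) = 0.2640/(60.6061−16.0000) = 0.005918 hr
In minutes: 0.005918·60 = 0.3551 min

Final: 0.3551 min


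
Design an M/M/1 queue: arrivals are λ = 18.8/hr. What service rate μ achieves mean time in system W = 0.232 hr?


W = 1/(μ−λ) ⇒ μ − λ = 1/W = 1/0.232 = 4.3103
μ = λ + 1/W = 18.8 + 4.3103 = 23.1103 per hr

Final: 23.1103 /hr


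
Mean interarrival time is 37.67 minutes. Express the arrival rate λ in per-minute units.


λ = 1/(interarrival time) in consistent units.
1 minute = 1 min, so λ = 1/37.67 = 0.02655 per minute

Final: 0.02655 /min


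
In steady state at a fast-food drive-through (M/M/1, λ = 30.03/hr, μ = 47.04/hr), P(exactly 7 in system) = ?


ρ = 30.03/47.04 = 0.6384
P_n = (1−ρ)·ρ^n = (1 − 0.6384)·0.6384^7 = 0.3616·0.043213 = 0.015626

Final: 0.015626


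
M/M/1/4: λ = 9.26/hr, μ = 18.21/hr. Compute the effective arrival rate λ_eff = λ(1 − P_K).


ρ = 0.5085; P_K = (1−ρ)ρ^4/(1−ρ^5) = 0.034021
λ_eff = λ(1 − P_K) = 9.26·(1 − 0.034021) = 9.26·0.965979 = 8.9450 /hr

Final: 8.9450 /hr


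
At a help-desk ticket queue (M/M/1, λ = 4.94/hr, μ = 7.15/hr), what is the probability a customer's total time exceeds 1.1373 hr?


W ~ Exponential(μ−λ) for M/M/1.
μ − λ = 7.15 − 4.94 = 2.2100
P(W > t) = e^{−(μ−λ)t} = e^{−2.5134} = 0.080990

Final: 0.080990


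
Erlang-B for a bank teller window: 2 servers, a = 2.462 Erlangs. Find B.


B(c,a) = (a^c/c!) / Σ_{k=0}^{c} a^k/k!
a^2/2! = 3.030722
Σ terms (k=0..2): 1.00000 + 2.46200 + 3.03072 = 6.492722
B = 3.030722/6.492722 = 0.466788

Final: 0.466788


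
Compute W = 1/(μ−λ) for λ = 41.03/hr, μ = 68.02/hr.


W = 1/(μ−λ) = 1/(68.02 − 41.03) = 1/26.99 = 0.03705 hr

Final: 0.03705 hr


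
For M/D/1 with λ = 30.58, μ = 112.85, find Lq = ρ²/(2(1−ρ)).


ρ = 30.58/112.85 = 0.2710
M/D/1: Lq = ρ²/(2(1−ρ)) = 0.07343/(2·0.7290) = 0.05036

Final: 0.05036


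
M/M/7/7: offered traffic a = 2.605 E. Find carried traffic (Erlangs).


B(7,2.605) = 0.012001 (Erlang-B)
Carried load = a(1 − B) = 2.605·(1 − 0.012001) = 2.605·0.987999 = 2.5737 E

Final: 2.5737 Erlangs


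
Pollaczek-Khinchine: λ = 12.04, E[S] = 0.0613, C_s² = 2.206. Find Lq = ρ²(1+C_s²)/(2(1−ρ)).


ρ = λ·E[S] = 12.04·0.0613 = 0.7381
Lq = ρ²(1+C_s²)/(2(1−ρ)) = 0.5447·(1+2.206)/(2·0.2619)
= 0.5447·3.2060/0.5239 = 3.33344

Final: 3.33344


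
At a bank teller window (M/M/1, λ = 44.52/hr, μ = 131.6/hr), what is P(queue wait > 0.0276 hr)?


ρ = 44.52/131.6 = 0.3383
P(Wq > t) = ρ·e^{−(μ−λ)t} = 0.3383·e^{−2.4034}
= 0.3383·0.090409 = 0.030585

Final: 0.030585


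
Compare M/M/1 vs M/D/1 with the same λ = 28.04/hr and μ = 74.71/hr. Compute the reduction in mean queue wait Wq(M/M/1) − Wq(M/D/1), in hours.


ρ = 28.04/74.71 = 0.3753
Wq(M/M/1) = ρ/(μ−λ) = 0.3753/46.67 = 0.008042 hr
Wq(M/D/1) = ρ/(2(μ−λ)) = 0.004021 hr
Savings = 0.008042 − 0.004021 = 0.004021 hr

Final: 0.004021 hr


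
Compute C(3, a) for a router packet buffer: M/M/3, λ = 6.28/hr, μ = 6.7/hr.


a = λ/μ = 0.9373; ρ = a/3 = 0.3124
P₀ = 0.388168 (from M/M/c formula)
C(c,a) = [a^c/(c!(1−ρ))]·P₀ = [0.82348/(6·0.6876)]·0.388168
= 0.19961·0.388168 = 0.077484

Final: 0.077484


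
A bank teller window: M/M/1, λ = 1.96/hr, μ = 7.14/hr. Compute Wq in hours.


ρ = 1.96/7.14 = 0.2745
Wq = ρ/(μ−λ) = 0.2745/(7.14 − 1.96) = 0.2745/5.18 = 0.05299 hr

Final: 0.05299 hr


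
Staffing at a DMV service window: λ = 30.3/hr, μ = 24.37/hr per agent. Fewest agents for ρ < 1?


Stability requires cμ > λ ⇔ c > λ/μ.
λ/μ = 30.3/24.37 = 1.2433
Minimum integer c = ⌊1.2433⌋ + 1 = 2
Check: 2·24.37 = 48.74 > 30.3, while 1·24.37 = 24.37 ≤ 30.3

Final: 2 servers


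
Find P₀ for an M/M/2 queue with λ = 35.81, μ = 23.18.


a = λ/μ = 35.81/23.18 = 1.5449; ρ = a/c = 0.7724
Σ_{k=0}^{1} a^k/k! (terms k=0..1) = 1.00000 + 1.54487 = 2.54487
Tail: a^2/(2!(1−ρ)) = 2.38661/(2·0.2276) = 5.24376
P₀ = 1/(2.54487 + 5.24376) = 1/7.78863 = 0.128392

Final: 0.128392


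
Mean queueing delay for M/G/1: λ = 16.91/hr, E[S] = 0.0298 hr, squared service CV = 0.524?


ρ = λ·E[S] = 16.91·0.0298 = 0.5039
E[S²] = E[S]²(1+C_s²) = 0.0298²·(1+0.524) = 0.001353
Wq = λ·E[S²]/(2(1−ρ)) = 16.91·0.001353/(2·0.4961) = 0.02307 hr

Final: 0.02307 hr


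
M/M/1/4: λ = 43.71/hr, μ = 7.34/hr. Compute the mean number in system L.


ρ = 43.71/7.34 = 5.9550
L = ρ[1 − (K+1)ρ^K + Kρ^(K+1)] / [(1−ρ)(1−ρ^(K+1))]
Numerator: 5.9550·(1 − 5·1257.589742 + 4·7488.998315) = 140950.127687
Denominator: (-4.9550)·(-7487.998315) = 37103.337699
L = 140950.127687/37103.337699 = 3.7989

Final: 3.7989


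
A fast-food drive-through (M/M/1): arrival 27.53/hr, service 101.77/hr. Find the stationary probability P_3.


ρ = 27.53/101.77 = 0.2705
P_n = (1−ρ)·ρ^n = (1 − 0.2705)·0.2705^3 = 0.7295·0.019795 = 0.014440

Final: 0.014440


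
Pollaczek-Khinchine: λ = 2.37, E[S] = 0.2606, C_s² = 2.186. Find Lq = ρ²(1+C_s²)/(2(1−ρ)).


ρ = λ·E[S] = 2.37·0.2606 = 0.6176
Lq = ρ²(1+C_s²)/(2(1−ρ)) = 0.3815·(1+2.186)/(2·0.3824)
= 0.3815·3.1860/0.7648 = 1.58916

Final: 1.58916


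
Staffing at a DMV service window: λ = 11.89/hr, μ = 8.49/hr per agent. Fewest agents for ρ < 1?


Stability requires cμ > λ ⇔ c > λ/μ.
λ/μ = 11.89/8.49 = 1.4005
Minimum integer c = ⌊1.4005⌋ + 1 = 2
Check: 2·8.49 = 16.98 > 11.89, while 1·8.49 = 8.49 ≤ 11.89

Final: 2 servers


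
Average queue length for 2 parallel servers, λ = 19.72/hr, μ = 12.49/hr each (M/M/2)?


a = λ/μ = 1.5789; ρ = a/2 = 0.7894
P₀ = 0.117673
Lq = P₀·a^c·ρ / (c!·(1−ρ)²) = 0.117673·2.49281·0.7894/(2·0.04434)
= 2.61135

Final: 2.61135


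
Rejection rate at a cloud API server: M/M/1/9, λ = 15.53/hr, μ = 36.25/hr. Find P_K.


ρ = λ/μ = 15.53/36.25 = 0.4284
P_K = (1−ρ)ρ^K/(1−ρ^(K+1)) = (0.5716·0.0004862)/(1 − 0.0002083)
= 0.0002779/0.999792 = 0.0002779

Final: 0.0002779


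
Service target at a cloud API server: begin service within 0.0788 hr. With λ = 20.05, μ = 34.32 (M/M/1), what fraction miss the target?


ρ = 20.05/34.32 = 0.5842
P(Wq > t) = ρ·e^{−(μ−λ)t} = 0.5842·e^{−1.1245}
= 0.5842·0.324823 = 0.189764

Final: 0.189764


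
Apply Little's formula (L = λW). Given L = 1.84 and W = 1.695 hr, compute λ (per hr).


λ = L/W = 1.84/1.695 = 1.0855 /hr

Final: 1.0855 /hr


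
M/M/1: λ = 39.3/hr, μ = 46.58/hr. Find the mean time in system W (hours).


W = 1/(μ−λ) = 1/(46.58 − 39.3) = 1/7.28 = 0.1374 hr

Final: 0.1374 hr


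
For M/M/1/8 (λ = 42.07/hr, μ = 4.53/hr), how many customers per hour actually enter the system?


ρ = 9.2870; P_K = (1−ρ)ρ^8/(1−ρ^9) = 0.892322
λ_eff = λ(1 − P_K) = 42.07·(1 − 0.892322) = 42.07·0.107678 = 4.5300 /hr

Final: 4.5300 /hr


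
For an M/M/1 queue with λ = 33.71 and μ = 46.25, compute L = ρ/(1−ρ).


ρ = λ/μ = 33.71/46.25 = 0.7289
L = ρ/(1−ρ) = 0.7289/(1 − 0.7289) = 0.7289/0.2711 = 2.6882

Final: 2.6882


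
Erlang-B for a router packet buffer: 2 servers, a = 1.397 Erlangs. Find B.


B(c,a) = (a^c/c!) / Σ_{k=0}^{c} a^k/k!
a^2/2! = 0.975805
Σ terms (k=0..2): 1.00000 + 1.39700 + 0.97580 = 3.372804
B = 0.975805/3.372804 = 0.289315

Final: 0.289315


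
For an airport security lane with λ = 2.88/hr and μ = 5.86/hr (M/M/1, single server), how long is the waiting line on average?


ρ = 2.88/5.86 = 0.4915
Lq = ρ²/(1−ρ) = 0.2415/0.5085 = 0.4750

Final: 0.4750


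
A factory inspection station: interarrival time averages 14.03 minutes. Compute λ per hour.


λ = 1/(interarrival time) in consistent units.
1 hour = 60 min, so λ = 60/14.03 = 4.2766 per hour

Final: 4.2766 /hr


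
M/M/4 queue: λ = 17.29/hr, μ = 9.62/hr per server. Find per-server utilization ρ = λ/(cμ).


ρ = λ/(cμ) = 17.29/(4·9.62) = 17.29/38.48 = 0.4493

Final: 0.4493


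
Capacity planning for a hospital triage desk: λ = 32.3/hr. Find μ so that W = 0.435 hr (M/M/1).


W = 1/(μ−λ) ⇒ μ − λ = 1/W = 1/0.435 = 2.2989
μ = λ + 1/W = 32.3 + 2.2989 = 34.5989 per hr

Final: 34.5989 /hr


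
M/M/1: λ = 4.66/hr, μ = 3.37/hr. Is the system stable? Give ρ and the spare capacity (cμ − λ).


Total capacity cμ = 1·3.37 = 3.37/hr
ρ = λ/(cμ) = 4.66/3.37 = 1.3828
Stable ⇔ ρ < 1: NO
Spare capacity = cμ − λ = 3.37 − 4.66 = -1.29/hr

Final: ρ = 1.3828; unstable; margin = -1.29/hr


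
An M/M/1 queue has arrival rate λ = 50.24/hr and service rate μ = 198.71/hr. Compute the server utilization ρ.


ρ = λ/μ = 50.24/198.71 = 0.2528

Final: 0.2528


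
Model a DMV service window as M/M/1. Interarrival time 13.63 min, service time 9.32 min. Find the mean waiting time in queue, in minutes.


λ = 60/13.63 = 4.4021 /hr
μ = 60/9.32 = 6.4378 /hr
ρ = λ/μ = 4.4021/6.4378 = 0.6838
Wq = ρ/(μ−λ) = 0.6838/(6.4378−4.4021) = 0.33589 hr
In minutes: 0.33589·60 = 20.154 min

Final: 20.154 min


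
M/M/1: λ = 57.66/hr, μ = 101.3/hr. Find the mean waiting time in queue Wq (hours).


ρ = 57.66/101.3 = 0.5692
Wq = ρ/(μ−λ) = 0.5692/(101.3 − 57.66) = 0.5692/43.64 = 0.01304 hr

Final: 0.01304 hr


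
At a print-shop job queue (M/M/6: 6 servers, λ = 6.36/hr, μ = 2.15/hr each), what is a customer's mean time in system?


a = 2.9581; ρ = 0.4930; P₀ = 0.051121
Lq = P₀·a^c·ρ/(c!(1−ρ)²) = 0.09126
Wq = Lq/λ = 0.09126/6.36 = 0.01435 hr
W = Wq + 1/μ = 0.01435 + 0.46512 = 0.47946 hr

Final: 0.47946 hr


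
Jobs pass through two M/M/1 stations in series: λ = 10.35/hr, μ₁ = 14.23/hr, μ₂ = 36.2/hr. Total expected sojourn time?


Each node sees arrival rate λ = 10.35/hr (tandem ⇒ throughput preserved).
W₁ = 1/(μ₁−λ) = 1/(14.23−10.35) = 0.25773 hr
W₂ = 1/(μ₂−λ) = 1/(36.2−10.35) = 0.03868 hr
W_total = W₁ + W₂ = 0.25773 + 0.03868 = 0.29642 hr

Final: 0.29642 hr


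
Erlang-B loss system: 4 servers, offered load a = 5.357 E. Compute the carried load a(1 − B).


B(4,5.357) = 0.425514 (Erlang-B)
Carried load = a(1 − B) = 5.357·(1 − 0.425514) = 5.357·0.574486 = 3.0775 E

Final: 3.0775 Erlangs


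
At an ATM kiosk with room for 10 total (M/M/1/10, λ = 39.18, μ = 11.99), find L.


ρ = 39.18/11.99 = 3.2677
L = ρ[1 − (K+1)ρ^K + Kρ^(K+1)] / [(1−ρ)(1−ρ^(K+1))]
Numerator: 3.2677·(1 − 11·138820.142412 + 10·453625.786465) = 9833354.240200
Denominator: (-2.2677)·(-453624.786465) = 1028695.408171
L = 9833354.240200/1028695.408171 = 9.5591

Final: 9.5591


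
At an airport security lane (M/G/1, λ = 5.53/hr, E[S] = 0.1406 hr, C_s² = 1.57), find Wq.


ρ = λ·E[S] = 5.53·0.1406 = 0.7775
E[S²] = E[S]²(1+C_s²) = 0.1406²·(1+1.57) = 0.050805
Wq = λ·E[S²]/(2(1−ρ)) = 5.53·0.050805/(2·0.2225) = 0.63140 hr

Final: 0.63140 hr


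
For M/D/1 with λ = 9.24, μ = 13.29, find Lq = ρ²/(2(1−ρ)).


ρ = 9.24/13.29 = 0.6953
M/D/1: Lq = ρ²/(2(1−ρ)) = 0.4834/(2·0.3047) = 0.79311

Final: 0.79311


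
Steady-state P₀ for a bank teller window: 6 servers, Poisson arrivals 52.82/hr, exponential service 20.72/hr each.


a = λ/μ = 52.82/20.72 = 2.5492; ρ = a/c = 0.4249
Σ_{k=0}^{5} a^k/k! (terms k=0..5) = 1.00000 + 2.54923 + 3.24928 + 2.76105 + 1.75964 + 0.89714 = 12.21634
Tail: a^6/(6!(1−ρ)) = 274.44282/(720·0.5751) = 0.66276
P₀ = 1/(12.21634 + 0.66276) = 1/12.87910 = 0.077645

Final: 0.077645


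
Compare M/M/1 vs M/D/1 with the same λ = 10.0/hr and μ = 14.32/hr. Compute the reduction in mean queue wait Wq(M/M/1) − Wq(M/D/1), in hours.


ρ = 10.0/14.32 = 0.6983
Wq(M/M/1) = ρ/(μ−λ) = 0.6983/4.32 = 0.16165 hr
Wq(M/D/1) = ρ/(2(μ−λ)) = 0.08082 hr
Savings = 0.16165 − 0.08082 = 0.08082 hr

Final: 0.08082 hr


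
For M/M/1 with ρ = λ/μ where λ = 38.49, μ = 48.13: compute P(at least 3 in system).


ρ = 38.49/48.13 = 0.7997
P(N ≥ n) = ρ^n = 0.7997^3 = 0.511442

Final: 0.511442


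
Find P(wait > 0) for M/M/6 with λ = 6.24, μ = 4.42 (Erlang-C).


a = λ/μ = 1.4118; ρ = a/6 = 0.2353
P₀ = 0.243671 (from M/M/c formula)
C(c,a) = [a^c/(c!(1−ρ))]·P₀ = [7.91724/(720·0.7647)]·0.243671
= 0.01438·0.243671 = 0.003504

Final: 0.003504


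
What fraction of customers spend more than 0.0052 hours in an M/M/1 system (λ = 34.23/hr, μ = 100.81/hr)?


W ~ Exponential(μ−λ) for M/M/1.
μ − λ = 100.81 − 34.23 = 66.5800
P(W > t) = e^{−(μ−λ)t} = e^{−0.3462} = 0.707360

Final: 0.707360


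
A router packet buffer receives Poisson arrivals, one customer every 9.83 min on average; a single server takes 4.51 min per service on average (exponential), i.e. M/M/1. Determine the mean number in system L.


λ = 60/9.83 = 6.1038 /hr
μ = 60/4.51 = 13.3038 /hr
ρ = λ/μ = 6.1038/13.3038 = 0.4588
L = ρ/(1−ρ) = 0.4588/0.5412 = 0.8477

Final: 0.8477


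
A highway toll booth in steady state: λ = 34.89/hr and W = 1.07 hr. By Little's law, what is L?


L = λW = 34.89·1.07 = 37.3323

Final: 37.3323


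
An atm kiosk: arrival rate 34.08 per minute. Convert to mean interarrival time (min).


Mean interarrival time = 1/λ = 1/34.08 minute = 0.02934 minute
In minutes: 0.02934 × 1 = 0.02934 min

Final: 0.02934 min


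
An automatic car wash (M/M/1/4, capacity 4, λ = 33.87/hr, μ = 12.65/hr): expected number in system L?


ρ = 33.87/12.65 = 2.6775
L = ρ[1 − (K+1)ρ^K + Kρ^(K+1)] / [(1−ρ)(1−ρ^(K+1))]
Numerator: 2.6775·(1 − 5·51.392375 + 4·137.601559) = 788.366058
Denominator: (-1.6775)·(-136.601559) = 229.145066
L = 788.366058/229.145066 = 3.4405

Final: 3.4405


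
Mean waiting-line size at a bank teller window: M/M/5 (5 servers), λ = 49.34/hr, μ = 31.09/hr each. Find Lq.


a = λ/μ = 1.5870; ρ = a/5 = 0.3174
P₀ = 0.204095
Lq = P₀·a^c·ρ / (c!·(1−ρ)²) = 0.204095·10.06682·0.3174/(120·0.46594)
= 0.01166

Final: 0.01166


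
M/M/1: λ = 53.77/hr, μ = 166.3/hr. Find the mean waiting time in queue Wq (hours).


ρ = 53.77/166.3 = 0.3233
Wq = ρ/(μ−λ) = 0.3233/(166.3 − 53.77) = 0.3233/112.53 = 0.002873 hr

Final: 0.002873 hr


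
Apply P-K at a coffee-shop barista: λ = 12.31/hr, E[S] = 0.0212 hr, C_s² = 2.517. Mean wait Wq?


ρ = λ·E[S] = 12.31·0.0212 = 0.2610
E[S²] = E[S]²(1+C_s²) = 0.0212²·(1+2.517) = 0.001581
Wq = λ·E[S²]/(2(1−ρ)) = 12.31·0.001581/(2·0.7390) = 0.01316 hr

Final: 0.01316 hr


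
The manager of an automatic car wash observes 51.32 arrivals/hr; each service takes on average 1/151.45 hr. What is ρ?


ρ = λ/μ = 51.32/151.45 = 0.3389

Final: 0.3389


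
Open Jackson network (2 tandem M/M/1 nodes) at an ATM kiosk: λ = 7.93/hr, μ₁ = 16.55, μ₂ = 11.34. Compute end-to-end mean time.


Each node sees arrival rate λ = 7.93/hr (tandem ⇒ throughput preserved).
W₁ = 1/(μ₁−λ) = 1/(16.55−7.93) = 0.11601 hr
W₂ = 1/(μ₂−λ) = 1/(11.34−7.93) = 0.29326 hr
W_total = W₁ + W₂ = 0.11601 + 0.29326 = 0.40926 hr

Final: 0.40926 hr


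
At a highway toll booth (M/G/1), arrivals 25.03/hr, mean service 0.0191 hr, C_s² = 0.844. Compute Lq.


ρ = λ·E[S] = 25.03·0.0191 = 0.4781
Lq = ρ²(1+C_s²)/(2(1−ρ)) = 0.2286·(1+0.844)/(2·0.5219)
= 0.2286·1.8440/1.0439 = 0.40375

Final: 0.40375


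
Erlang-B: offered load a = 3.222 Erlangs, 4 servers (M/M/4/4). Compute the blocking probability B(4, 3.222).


B(c,a) = (a^c/c!) / Σ_{k=0}^{c} a^k/k!
a^4/4! = 4.490461
Σ terms (k=0..4): 1.00000 + 3.22200 + 5.19064 + 5.57475 + 4.49046 = 19.477852
B = 4.490461/19.477852 = 0.230542

Final: 0.230542


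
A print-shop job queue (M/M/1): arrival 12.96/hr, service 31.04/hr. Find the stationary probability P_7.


ρ = 12.96/31.04 = 0.4175
P_n = (1−ρ)·ρ^n = (1 − 0.4175)·0.4175^7 = 0.5825·0.002212 = 0.001288

Final: 0.001288


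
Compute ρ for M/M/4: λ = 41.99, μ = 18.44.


ρ = λ/(cμ) = 41.99/(4·18.44) = 41.99/73.76 = 0.5693

Final: 0.5693


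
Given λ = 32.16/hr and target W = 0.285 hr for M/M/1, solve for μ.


W = 1/(μ−λ) ⇒ μ − λ = 1/W = 1/0.285 = 3.5088
μ = λ + 1/W = 32.16 + 3.5088 = 35.6688 per hr

Final: 35.6688 /hr


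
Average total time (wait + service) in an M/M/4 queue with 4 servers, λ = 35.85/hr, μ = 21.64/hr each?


a = 1.6567; ρ = 0.4142; P₀ = 0.187885
Lq = P₀·a^c·ρ/(c!(1−ρ)²) = 0.07116
Wq = Lq/λ = 0.07116/35.85 = 0.001985 hr
W = Wq + 1/μ = 0.001985 + 0.04621 = 0.04820 hr

Final: 0.04820 hr


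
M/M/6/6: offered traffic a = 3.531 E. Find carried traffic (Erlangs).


B(6,3.531) = 0.084529 (Erlang-B)
Carried load = a(1 − B) = 3.531·(1 − 0.084529) = 3.531·0.915471 = 3.2325 E

Final: 3.2325 Erlangs


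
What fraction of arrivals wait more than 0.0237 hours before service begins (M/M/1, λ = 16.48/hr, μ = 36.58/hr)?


ρ = 16.48/36.58 = 0.4505
P(Wq > t) = ρ·e^{−(μ−λ)t} = 0.4505·e^{−0.4764}
= 0.4505·0.621034 = 0.279788

Final: 0.279788


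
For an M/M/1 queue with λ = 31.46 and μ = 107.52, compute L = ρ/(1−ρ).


ρ = λ/μ = 31.46/107.52 = 0.2926
L = ρ/(1−ρ) = 0.2926/(1 − 0.2926) = 0.2926/0.7074 = 0.4136

Final: 0.4136


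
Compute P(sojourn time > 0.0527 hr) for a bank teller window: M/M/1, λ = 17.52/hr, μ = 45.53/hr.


W ~ Exponential(μ−λ) for M/M/1.
μ − λ = 45.53 − 17.52 = 28.0100
P(W > t) = e^{−(μ−λ)t} = e^{−1.4761} = 0.228521

Final: 0.228521


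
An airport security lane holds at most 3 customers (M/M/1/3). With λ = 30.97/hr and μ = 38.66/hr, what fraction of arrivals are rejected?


ρ = λ/μ = 30.97/38.66 = 0.8011
P_K = (1−ρ)ρ^K/(1−ρ^(K+1)) = (0.1989·0.514089)/(1 − 0.411829)
= 0.102259/0.588171 = 0.173860

Final: 0.173860


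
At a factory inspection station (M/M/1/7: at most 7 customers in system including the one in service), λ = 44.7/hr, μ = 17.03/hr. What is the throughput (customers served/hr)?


ρ = 2.6248; P_K = (1−ρ)ρ^7/(1−ρ^8) = 0.619291
λ_eff = λ(1 − P_K) = 44.7·(1 − 0.619291) = 44.7·0.380709 = 17.0177 /hr

Final: 17.0177 /hr


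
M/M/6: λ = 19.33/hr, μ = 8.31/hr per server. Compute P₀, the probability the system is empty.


a = λ/μ = 19.33/8.31 = 2.3261; ρ = a/c = 0.3877
Σ_{k=0}^{5} a^k/k! (terms k=0..5) = 1.00000 + 2.32611 + 2.70540 + 2.09769 + 1.21987 + 0.56751 = 9.91658
Tail: a^6/(6!(1−ρ)) = 158.41087/(720·0.6123) = 0.35932
P₀ = 1/(9.91658 + 0.35932) = 1/10.27590 = 0.097315

Final: 0.097315


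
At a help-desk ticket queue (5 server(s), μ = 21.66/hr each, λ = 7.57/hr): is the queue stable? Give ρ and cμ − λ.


Total capacity cμ = 5·21.66 = 108.30/hr
ρ = λ/(cμ) = 7.57/108.30 = 0.06990
Stable ⇔ ρ < 1: YES
Spare capacity = cμ − λ = 108.30 − 7.57 = 100.73/hr

Final: ρ = 0.06990; stable; margin = 100.73/hr


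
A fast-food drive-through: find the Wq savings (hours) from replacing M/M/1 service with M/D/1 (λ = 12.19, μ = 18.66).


ρ = 12.19/18.66 = 0.6533
Wq(M/M/1) = ρ/(μ−λ) = 0.6533/6.47 = 0.10097 hr
Wq(M/D/1) = ρ/(2(μ−λ)) = 0.05048 hr
Savings = 0.10097 − 0.05048 = 0.05048 hr

Final: 0.05048 hr


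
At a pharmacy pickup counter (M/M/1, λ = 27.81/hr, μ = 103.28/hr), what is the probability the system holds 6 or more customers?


ρ = 27.81/103.28 = 0.2693
P(N ≥ n) = ρ^n = 0.2693^6 = 0.0003812

Final: 0.0003812


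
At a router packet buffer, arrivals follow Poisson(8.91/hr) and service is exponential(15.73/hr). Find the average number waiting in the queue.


ρ = 8.91/15.73 = 0.5664
Lq = ρ²/(1−ρ) = 0.3208/0.4336 = 0.7400

Final: 0.7400


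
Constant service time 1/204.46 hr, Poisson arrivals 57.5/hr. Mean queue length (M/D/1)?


ρ = 57.5/204.46 = 0.2812
M/D/1: Lq = ρ²/(2(1−ρ)) = 0.07909/(2·0.7188) = 0.05502

Final: 0.05502


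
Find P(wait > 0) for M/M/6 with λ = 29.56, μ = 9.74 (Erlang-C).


a = λ/μ = 3.0349; ρ = a/6 = 0.5058
P₀ = 0.047224 (from M/M/c formula)
C(c,a) = [a^c/(c!(1−ρ))]·P₀ = [781.39897/(720·0.4942)]·0.047224
= 2.19611·0.047224 = 0.103709

Final: 0.103709


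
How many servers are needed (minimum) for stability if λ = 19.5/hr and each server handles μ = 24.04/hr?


Stability requires cμ > λ ⇔ c > λ/μ.
λ/μ = 19.5/24.04 = 0.8111
Minimum integer c = ⌊0.8111⌋ + 1 = 1
Check: 1·24.04 = 24.04 > 19.5, while 0·24.04 = 0.00 ≤ 19.5

Final: 1 servers


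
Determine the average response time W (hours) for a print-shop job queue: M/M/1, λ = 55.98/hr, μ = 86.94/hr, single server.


W = 1/(μ−λ) = 1/(86.94 − 55.98) = 1/30.96 = 0.03230 hr

Final: 0.03230 hr


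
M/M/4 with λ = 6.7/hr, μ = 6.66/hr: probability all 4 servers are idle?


a = λ/μ = 6.7/6.66 = 1.0060; ρ = a/c = 0.2515
Σ_{k=0}^{3} a^k/k! (terms k=0..3) = 1.00000 + 1.00601 + 0.50602 + 0.16969 = 2.68172
Tail: a^4/(4!(1−ρ)) = 1.02424/(24·0.7485) = 0.05702
P₀ = 1/(2.68172 + 0.05702) = 1/2.73873 = 0.365132

Final: 0.365132


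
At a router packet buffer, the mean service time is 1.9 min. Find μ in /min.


μ = 1/(service time) in consistent units.
1 minute = 1 min, so μ = 1/1.9 = 0.5263 per minute

Final: 0.5263 /min


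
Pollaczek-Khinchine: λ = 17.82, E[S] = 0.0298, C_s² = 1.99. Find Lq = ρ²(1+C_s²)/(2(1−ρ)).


ρ = λ·E[S] = 17.82·0.0298 = 0.5310
Lq = ρ²(1+C_s²)/(2(1−ρ)) = 0.2820·(1+1.99)/(2·0.4690)
= 0.2820·2.9900/0.9379 = 0.89898

Final: 0.89898


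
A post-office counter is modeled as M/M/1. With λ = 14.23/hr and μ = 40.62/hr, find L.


ρ = λ/μ = 14.23/40.62 = 0.3503
L = ρ/(1−ρ) = 0.3503/(1 − 0.3503) = 0.3503/0.6497 = 0.5392

Final: 0.5392


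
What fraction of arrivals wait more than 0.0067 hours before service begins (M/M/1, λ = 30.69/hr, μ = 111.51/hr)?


ρ = 30.69/111.51 = 0.2752
P(Wq > t) = ρ·e^{−(μ−λ)t} = 0.2752·e^{−0.5415}
= 0.2752·0.581878 = 0.160146

Final: 0.160146


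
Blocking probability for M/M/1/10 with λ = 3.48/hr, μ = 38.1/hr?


ρ = λ/μ = 3.48/38.1 = 0.09134
P_K = (1−ρ)ρ^K/(1−ρ^(K+1)) = (0.9087·4.042e-11)/(1 − 3.691e-12)
= 3.672e-11/1.000000 = 3.672e-11

Final: 3.672e-11


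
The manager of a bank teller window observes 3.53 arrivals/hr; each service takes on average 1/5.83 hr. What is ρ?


ρ = λ/μ = 3.53/5.83 = 0.6055

Final: 0.6055


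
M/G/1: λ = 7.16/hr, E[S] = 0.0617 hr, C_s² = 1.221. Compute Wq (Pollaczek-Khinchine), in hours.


ρ = λ·E[S] = 7.16·0.0617 = 0.4418
E[S²] = E[S]²(1+C_s²) = 0.0617²·(1+1.221) = 0.008455
Wq = λ·E[S²]/(2(1−ρ)) = 7.16·0.008455/(2·0.5582) = 0.05422 hr

Final: 0.05422 hr


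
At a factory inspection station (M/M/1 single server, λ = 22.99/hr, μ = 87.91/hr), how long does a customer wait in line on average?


ρ = 22.99/87.91 = 0.2615
Wq = ρ/(μ−λ) = 0.2615/(87.91 − 22.99) = 0.2615/64.92 = 0.004028 hr

Final: 0.004028 hr


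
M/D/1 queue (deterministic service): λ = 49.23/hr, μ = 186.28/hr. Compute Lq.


ρ = 49.23/186.28 = 0.2643
M/D/1: Lq = ρ²/(2(1−ρ)) = 0.06984/(2·0.7357) = 0.04747

Final: 0.04747


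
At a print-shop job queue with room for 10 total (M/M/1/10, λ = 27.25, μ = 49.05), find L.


ρ = 27.25/49.05 = 0.5556
L = ρ[1 − (K+1)ρ^K + Kρ^(K+1)] / [(1−ρ)(1−ρ^(K+1))]
Numerator: 0.5556·(1 − 11·0.002801 + 10·0.001556) = 0.547084
Denominator: (0.4444)·(0.998444) = 0.443753
L = 0.547084/0.443753 = 1.2329

Final: 1.2329


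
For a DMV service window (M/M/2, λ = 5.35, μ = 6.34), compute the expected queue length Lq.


a = λ/μ = 0.8438; ρ = a/2 = 0.4219
P₀ = 0.406545
Lq = P₀·a^c·ρ / (c!·(1−ρ)²) = 0.406545·0.71208·0.4219/(2·0.33417)
= 0.18276

Final: 0.18276


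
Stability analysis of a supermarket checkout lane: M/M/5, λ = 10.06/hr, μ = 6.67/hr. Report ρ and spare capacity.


Total capacity cμ = 5·6.67 = 33.35/hr
ρ = λ/(cμ) = 10.06/33.35 = 0.3016
Stable ⇔ ρ < 1: YES
Spare capacity = cμ − λ = 33.35 − 10.06 = 23.29/hr

Final: ρ = 0.3016; stable; margin = 23.29/hr


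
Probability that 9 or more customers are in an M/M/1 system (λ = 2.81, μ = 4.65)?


ρ = 2.81/4.65 = 0.6043
P(N ≥ n) = ρ^n = 0.6043^9 = 0.010747

Final: 0.010747


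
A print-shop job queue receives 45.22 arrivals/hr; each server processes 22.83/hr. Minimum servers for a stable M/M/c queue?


Stability requires cμ > λ ⇔ c > λ/μ.
λ/μ = 45.22/22.83 = 1.9807
Minimum integer c = ⌊1.9807⌋ + 1 = 2
Check: 2·22.83 = 45.66 > 45.22, while 1·22.83 = 22.83 ≤ 45.22

Final: 2 servers


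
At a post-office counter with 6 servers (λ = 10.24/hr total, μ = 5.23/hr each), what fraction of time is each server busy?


ρ = λ/(cμ) = 10.24/(6·5.23) = 10.24/31.38 = 0.3263

Final: 0.3263


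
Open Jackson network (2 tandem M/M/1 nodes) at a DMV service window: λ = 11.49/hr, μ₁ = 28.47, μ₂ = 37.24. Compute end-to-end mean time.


Each node sees arrival rate λ = 11.49/hr (tandem ⇒ throughput preserved).
W₁ = 1/(μ₁−λ) = 1/(28.47−11.49) = 0.05889 hr
W₂ = 1/(μ₂−λ) = 1/(37.24−11.49) = 0.03883 hr
W_total = W₁ + W₂ = 0.05889 + 0.03883 = 0.09773 hr

Final: 0.09773 hr


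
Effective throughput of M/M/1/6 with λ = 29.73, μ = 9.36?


ρ = 3.1763; P_K = (1−ρ)ρ^6/(1−ρ^7) = 0.685377
λ_eff = λ(1 − P_K) = 29.73·(1 − 0.685377) = 29.73·0.314623 = 9.3538 /hr

Final: 9.3538 /hr


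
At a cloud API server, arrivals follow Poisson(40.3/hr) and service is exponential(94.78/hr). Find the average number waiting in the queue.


ρ = 40.3/94.78 = 0.4252
Lq = ρ²/(1−ρ) = 0.1808/0.5748 = 0.3145

Final: 0.3145


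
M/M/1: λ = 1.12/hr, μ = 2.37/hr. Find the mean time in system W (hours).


W = 1/(μ−λ) = 1/(2.37 − 1.12) = 1/1.25 = 0.8000 hr

Final: 0.8000 hr


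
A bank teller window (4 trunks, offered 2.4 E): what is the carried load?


B(4,2.4) = 0.138706 (Erlang-B)
Carried load = a(1 − B) = 2.4·(1 − 0.138706) = 2.4·0.861294 = 2.0671 E

Final: 2.0671 Erlangs


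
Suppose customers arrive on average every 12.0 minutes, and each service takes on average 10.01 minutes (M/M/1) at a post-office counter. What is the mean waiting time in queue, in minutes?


λ = 60/12.0 = 5.0000 /hr
μ = 60/10.01 = 5.9940 /hr
ρ = λ/μ = 5.0000/5.9940 = 0.8342
Wq = ρ/(μ−λ) = 0.8342/(5.9940−5.0000) = 0.83920 hr
In minutes: 0.83920·60 = 50.352 min

Final: 50.352 min


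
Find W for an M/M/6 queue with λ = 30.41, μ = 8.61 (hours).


a = 3.5319; ρ = 0.5887; P₀ = 0.027987
Lq = P₀·a^c·ρ/(c!(1−ρ)²) = 0.26251
Wq = Lq/λ = 0.26251/30.41 = 0.008632 hr
W = Wq + 1/μ = 0.008632 + 0.11614 = 0.12478 hr

Final: 0.12478 hr


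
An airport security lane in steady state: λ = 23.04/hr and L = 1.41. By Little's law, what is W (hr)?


W = L/λ = 1.41/23.04 = 0.06120 hr

Final: 0.06120 hr


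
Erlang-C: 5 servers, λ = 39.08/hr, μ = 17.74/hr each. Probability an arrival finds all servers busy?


a = λ/μ = 2.2029; ρ = a/5 = 0.4406
P₀ = 0.109107 (from M/M/c formula)
C(c,a) = [a^c/(c!(1−ρ))]·P₀ = [51.88057/(120·0.5594)]·0.109107
= 0.77284·0.109107 = 0.084323

Final: 0.084323


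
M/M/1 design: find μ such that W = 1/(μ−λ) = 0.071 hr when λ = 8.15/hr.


W = 1/(μ−λ) ⇒ μ − λ = 1/W = 1/0.071 = 14.0845
μ = λ + 1/W = 8.15 + 14.0845 = 22.2345 per hr

Final: 22.2345 /hr


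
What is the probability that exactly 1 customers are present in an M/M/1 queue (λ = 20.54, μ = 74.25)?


ρ = 20.54/74.25 = 0.2766
P_n = (1−ρ)·ρ^n = (1 − 0.2766)·0.2766^1 = 0.7234·0.276633 = 0.200107

Final: 0.200107


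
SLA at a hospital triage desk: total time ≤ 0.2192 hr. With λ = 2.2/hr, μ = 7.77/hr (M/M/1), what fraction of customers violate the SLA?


W ~ Exponential(μ−λ) for M/M/1.
μ − λ = 7.77 − 2.2 = 5.5700
P(W > t) = e^{−(μ−λ)t} = e^{−1.2209} = 0.294952

Final: 0.294952


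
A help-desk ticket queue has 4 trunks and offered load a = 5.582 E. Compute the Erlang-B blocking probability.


B(c,a) = (a^c/c!) / Σ_{k=0}^{c} a^k/k!
a^4/4! = 40.452753
Σ terms (k=0..4): 1.00000 + 5.58200 + 15.57936 + 28.98800 + 40.45275 = 91.602115
B = 40.452753/91.602115 = 0.441614

Final: 0.441614


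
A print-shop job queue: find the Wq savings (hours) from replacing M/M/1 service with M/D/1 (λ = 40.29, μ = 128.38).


ρ = 40.29/128.38 = 0.3138
Wq(M/M/1) = ρ/(μ−λ) = 0.3138/88.09 = 0.003563 hr
Wq(M/D/1) = ρ/(2(μ−λ)) = 0.001781 hr
Savings = 0.003563 − 0.001781 = 0.001781 hr

Final: 0.001781 hr


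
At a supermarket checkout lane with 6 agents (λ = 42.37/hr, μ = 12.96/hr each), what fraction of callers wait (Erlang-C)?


a = λ/μ = 3.2693; ρ = a/6 = 0.5449
P₀ = 0.036988 (from M/M/c formula)
C(c,a) = [a^c/(c!(1−ρ))]·P₀ = [1221.01437/(720·0.4551)]·0.036988
= 3.72618·0.036988 = 0.137824

Final: 0.137824


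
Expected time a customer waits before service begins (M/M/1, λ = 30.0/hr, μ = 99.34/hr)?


ρ = 30.0/99.34 = 0.3020
Wq = ρ/(μ−λ) = 0.3020/(99.34 − 30.0) = 0.3020/69.34 = 0.004355 hr

Final: 0.004355 hr


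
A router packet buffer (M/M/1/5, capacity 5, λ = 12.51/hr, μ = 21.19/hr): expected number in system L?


ρ = 12.51/21.19 = 0.5904
L = ρ[1 − (K+1)ρ^K + Kρ^(K+1)] / [(1−ρ)(1−ρ^(K+1))]
Numerator: 0.5904·(1 − 6·0.071719 + 5·0.042341) = 0.461313
Denominator: (0.4096)·(0.957659) = 0.392283
L = 0.461313/0.392283 = 1.1760

Final: 1.1760


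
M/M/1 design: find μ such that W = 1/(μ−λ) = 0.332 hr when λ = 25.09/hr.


W = 1/(μ−λ) ⇒ μ − λ = 1/W = 1/0.332 = 3.0120
μ = λ + 1/W = 25.09 + 3.0120 = 28.1020 per hr

Final: 28.1020 /hr


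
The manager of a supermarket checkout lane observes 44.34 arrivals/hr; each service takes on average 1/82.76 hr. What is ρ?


ρ = λ/μ = 44.34/82.76 = 0.5358

Final: 0.5358


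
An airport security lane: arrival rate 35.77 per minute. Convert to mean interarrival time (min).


Mean interarrival time = 1/λ = 1/35.77 minute = 0.02796 minute
In minutes: 0.02796 × 1 = 0.02796 min

Final: 0.02796 min


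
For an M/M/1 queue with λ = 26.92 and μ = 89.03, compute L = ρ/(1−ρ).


ρ = λ/μ = 26.92/89.03 = 0.3024
L = ρ/(1−ρ) = 0.3024/(1 − 0.3024) = 0.3024/0.6976 = 0.4334

Final: 0.4334


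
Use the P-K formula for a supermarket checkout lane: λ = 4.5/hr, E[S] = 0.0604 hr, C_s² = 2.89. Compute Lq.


ρ = λ·E[S] = 4.5·0.0604 = 0.2718
Lq = ρ²(1+C_s²)/(2(1−ρ)) = 0.07388·(1+2.89)/(2·0.7282)
= 0.07388·3.8900/1.4564 = 0.19732

Final: 0.19732


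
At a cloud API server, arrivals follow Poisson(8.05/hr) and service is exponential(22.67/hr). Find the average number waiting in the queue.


ρ = 8.05/22.67 = 0.3551
Lq = ρ²/(1−ρ) = 0.1261/0.6449 = 0.1955

Final: 0.1955


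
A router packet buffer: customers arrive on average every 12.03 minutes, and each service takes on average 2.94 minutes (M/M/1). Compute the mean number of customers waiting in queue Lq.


λ = 60/12.03 = 4.9875 /hr
μ = 60/2.94 = 20.4082 /hr
ρ = λ/μ = 4.9875/20.4082 = 0.2444
Lq = ρ²/(1−ρ) = 0.05973/0.7556 = 0.07904

Final: 0.07904


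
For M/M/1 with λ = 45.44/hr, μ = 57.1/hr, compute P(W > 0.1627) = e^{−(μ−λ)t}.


W ~ Exponential(μ−λ) for M/M/1.
μ − λ = 57.1 − 45.44 = 11.6600
P(W > t) = e^{−(μ−λ)t} = e^{−1.8971} = 0.150006

Final: 0.150006


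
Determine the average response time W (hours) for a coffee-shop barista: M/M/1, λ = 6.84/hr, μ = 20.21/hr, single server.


W = 1/(μ−λ) = 1/(20.21 − 6.84) = 1/13.37 = 0.07479 hr

Final: 0.07479 hr


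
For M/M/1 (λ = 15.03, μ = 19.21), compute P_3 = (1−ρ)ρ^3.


ρ = 15.03/19.21 = 0.7824
P_n = (1−ρ)·ρ^n = (1 − 0.7824)·0.7824^3 = 0.2176·0.478955 = 0.104218

Final: 0.104218


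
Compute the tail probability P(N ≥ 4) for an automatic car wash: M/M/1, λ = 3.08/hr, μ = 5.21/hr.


ρ = 3.08/5.21 = 0.5912
P(N ≥ n) = ρ^n = 0.5912^4 = 0.122138

Final: 0.122138


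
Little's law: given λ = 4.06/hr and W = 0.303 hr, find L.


L = λW = 4.06·0.303 = 1.2302

Final: 1.2302


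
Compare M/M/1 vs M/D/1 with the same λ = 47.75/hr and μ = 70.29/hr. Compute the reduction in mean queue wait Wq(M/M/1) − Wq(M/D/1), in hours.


ρ = 47.75/70.29 = 0.6793
Wq(M/M/1) = ρ/(μ−λ) = 0.6793/22.54 = 0.03014 hr
Wq(M/D/1) = ρ/(2(μ−λ)) = 0.01507 hr
Savings = 0.03014 − 0.01507 = 0.01507 hr

Final: 0.01507 hr


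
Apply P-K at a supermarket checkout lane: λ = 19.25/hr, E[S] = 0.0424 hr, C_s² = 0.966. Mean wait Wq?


ρ = λ·E[S] = 19.25·0.0424 = 0.8162
E[S²] = E[S]²(1+C_s²) = 0.0424²·(1+0.966) = 0.003534
Wq = λ·E[S²]/(2(1−ρ)) = 19.25·0.003534/(2·0.1838) = 0.18508 hr

Final: 0.18508 hr


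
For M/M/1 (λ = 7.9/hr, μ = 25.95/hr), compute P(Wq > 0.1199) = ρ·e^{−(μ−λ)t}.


ρ = 7.9/25.95 = 0.3044
P(Wq > t) = ρ·e^{−(μ−λ)t} = 0.3044·e^{−2.1642}
= 0.3044·0.114842 = 0.034962

Final: 0.034962


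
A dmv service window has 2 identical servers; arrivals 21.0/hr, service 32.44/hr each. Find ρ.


ρ = λ/(cμ) = 21.0/(2·32.44) = 21.0/64.88 = 0.3237

Final: 0.3237


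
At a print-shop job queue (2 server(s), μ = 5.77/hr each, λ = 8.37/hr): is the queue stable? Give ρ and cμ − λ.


Total capacity cμ = 2·5.77 = 11.54/hr
ρ = λ/(cμ) = 8.37/11.54 = 0.7253
Stable ⇔ ρ < 1: YES
Spare capacity = cμ − λ = 11.54 − 8.37 = 3.17/hr

Final: ρ = 0.7253; stable; margin = 3.17/hr


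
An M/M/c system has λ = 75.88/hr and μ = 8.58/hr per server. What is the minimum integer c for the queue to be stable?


Stability requires cμ > λ ⇔ c > λ/μ.
λ/μ = 75.88/8.58 = 8.8438
Minimum integer c = ⌊8.8438⌋ + 1 = 9
Check: 9·8.58 = 77.22 > 75.88, while 8·8.58 = 68.64 ≤ 75.88

Final: 9 servers


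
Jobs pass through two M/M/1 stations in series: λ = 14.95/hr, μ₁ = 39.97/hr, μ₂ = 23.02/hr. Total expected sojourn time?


Each node sees arrival rate λ = 14.95/hr (tandem ⇒ throughput preserved).
W₁ = 1/(μ₁−λ) = 1/(39.97−14.95) = 0.03997 hr
W₂ = 1/(μ₂−λ) = 1/(23.02−14.95) = 0.12392 hr
W_total = W₁ + W₂ = 0.03997 + 0.12392 = 0.16388 hr

Final: 0.16388 hr


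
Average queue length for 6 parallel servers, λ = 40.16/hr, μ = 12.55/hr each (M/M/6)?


a = λ/μ = 3.2000; ρ = a/6 = 0.5333
P₀ = 0.039774
Lq = P₀·a^c·ρ / (c!·(1−ρ)²) = 0.039774·1073.74182·0.5333/(720·0.21778)
= 0.14526

Final: 0.14526


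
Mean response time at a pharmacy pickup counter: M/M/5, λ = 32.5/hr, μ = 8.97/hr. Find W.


a = 3.6232; ρ = 0.7246; P₀ = 0.022129
Lq = P₀·a^c·ρ/(c!(1−ρ)²) = 1.10037
Wq = Lq/λ = 1.10037/32.5 = 0.03386 hr
W = Wq + 1/μ = 0.03386 + 0.11148 = 0.14534 hr

Final: 0.14534 hr


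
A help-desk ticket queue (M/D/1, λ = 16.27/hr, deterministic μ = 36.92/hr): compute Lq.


ρ = 16.27/36.92 = 0.4407
M/D/1: Lq = ρ²/(2(1−ρ)) = 0.1942/(2·0.5593) = 0.17361

Final: 0.17361


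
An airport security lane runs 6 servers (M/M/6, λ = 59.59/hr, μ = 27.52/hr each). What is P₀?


a = λ/μ = 59.59/27.52 = 2.1653; ρ = a/c = 0.3609
Σ_{k=0}^{5} a^k/k! (terms k=0..5) = 1.00000 + 2.16533 + 2.34434 + 1.69209 + 0.91599 + 0.39668 = 8.51443
Tail: a^6/(6!(1−ρ)) = 103.07414/(720·0.6391) = 0.22400
P₀ = 1/(8.51443 + 0.22400) = 1/8.73843 = 0.114437

Final: 0.114437


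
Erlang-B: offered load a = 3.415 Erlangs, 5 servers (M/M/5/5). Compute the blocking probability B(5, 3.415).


B(c,a) = (a^c/c!) / Σ_{k=0}^{c} a^k/k!
a^5/5! = 3.870547
Σ terms (k=0..5): 1.00000 + 3.41500 + 5.83111 + 6.63775 + 5.66698 + 3.87055 = 26.421388
B = 3.870547/26.421388 = 0.146493

Final: 0.146493


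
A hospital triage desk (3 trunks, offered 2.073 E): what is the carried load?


B(3,2.073) = 0.221390 (Erlang-B)
Carried load = a(1 − B) = 2.073·(1 − 0.221390) = 2.073·0.778610 = 1.6141 E

Final: 1.6141 Erlangs


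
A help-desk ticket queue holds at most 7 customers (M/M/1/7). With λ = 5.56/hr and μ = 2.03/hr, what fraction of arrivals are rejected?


ρ = λ/μ = 5.56/2.03 = 2.7389
P_K = (1−ρ)ρ^K/(1−ρ^(K+1)) = (-1.7389·1156.248749)/(1 − 3166.868493)
= -2010.619745/-3165.868493 = 0.635093

Final: 0.635093


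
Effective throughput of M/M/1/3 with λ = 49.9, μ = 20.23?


ρ = 2.4666; P_K = (1−ρ)ρ^3/(1−ρ^4) = 0.611097
λ_eff = λ(1 − P_K) = 49.9·(1 − 0.611097) = 49.9·0.388903 = 19.4063 /hr

Final: 19.4063 /hr


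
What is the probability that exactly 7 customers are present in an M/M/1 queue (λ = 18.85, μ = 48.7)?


ρ = 18.85/48.7 = 0.3871
P_n = (1−ρ)·ρ^n = (1 − 0.3871)·0.3871^7 = 0.6129·0.001302 = 0.0007978

Final: 0.0007978


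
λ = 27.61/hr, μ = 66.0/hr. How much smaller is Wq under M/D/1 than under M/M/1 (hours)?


ρ = 27.61/66.0 = 0.4183
Wq(M/M/1) = ρ/(μ−λ) = 0.4183/38.39 = 0.01090 hr
Wq(M/D/1) = ρ/(2(μ−λ)) = 0.005448 hr
Savings = 0.01090 − 0.005448 = 0.005448 hr

Final: 0.005448 hr


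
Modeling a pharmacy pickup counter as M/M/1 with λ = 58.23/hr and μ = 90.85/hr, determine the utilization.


ρ = λ/μ = 58.23/90.85 = 0.6409

Final: 0.6409


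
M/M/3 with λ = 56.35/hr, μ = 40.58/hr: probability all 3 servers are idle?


a = λ/μ = 56.35/40.58 = 1.3886; ρ = a/c = 0.4629
Σ_{k=0}^{2} a^k/k! (terms k=0..2) = 1.00000 + 1.38862 + 0.96413 = 3.35274
Tail: a^3/(3!(1−ρ)) = 2.67760/(6·0.5371) = 0.83084
P₀ = 1/(3.35274 + 0.83084) = 1/4.18358 = 0.239030

Final: 0.239030


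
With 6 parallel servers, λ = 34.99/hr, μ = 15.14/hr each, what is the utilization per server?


ρ = λ/(cμ) = 34.99/(6·15.14) = 34.99/90.84 = 0.3852

Final: 0.3852


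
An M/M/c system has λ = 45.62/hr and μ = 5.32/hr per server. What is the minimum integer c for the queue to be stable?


Stability requires cμ > λ ⇔ c > λ/μ.
λ/μ = 45.62/5.32 = 8.5752
Minimum integer c = ⌊8.5752⌋ + 1 = 9
Check: 9·5.32 = 47.88 > 45.62, while 8·5.32 = 42.56 ≤ 45.62

Final: 9 servers


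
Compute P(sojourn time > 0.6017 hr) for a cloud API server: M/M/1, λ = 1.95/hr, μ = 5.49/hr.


W ~ Exponential(μ−λ) for M/M/1.
μ − λ = 5.49 − 1.95 = 3.5400
P(W > t) = e^{−(μ−λ)t} = e^{−2.1300} = 0.118835

Final: 0.118835
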